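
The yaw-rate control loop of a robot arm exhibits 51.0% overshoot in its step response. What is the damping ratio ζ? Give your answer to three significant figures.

Inverting the overshoot relation: ζ = |ln 0.510|/√(π² + ln²0.510) = 0.210.

ζ ≈ 0.210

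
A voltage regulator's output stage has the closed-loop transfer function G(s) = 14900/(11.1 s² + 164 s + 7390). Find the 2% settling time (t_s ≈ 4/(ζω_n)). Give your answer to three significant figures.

t_s ≈ 0.541 s

Dividing through by 11.1: denominator becomes s² + 14.77 s + 665.8.
So ω_n = √665.8 = 25.8 rad/s and ζ = 14.77/(2·25.8) = 0.286.
t_s ≈ 4/(ζω_n) = 0.541 s.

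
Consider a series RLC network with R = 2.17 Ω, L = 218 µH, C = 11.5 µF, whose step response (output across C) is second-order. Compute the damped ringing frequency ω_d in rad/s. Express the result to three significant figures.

For a series RLC circuit (capacitor voltage as output), ω_n = 1/√(LC) = 1/√(218 µH · 11.5 µF) = 20000 rad/s.
ζ = (R/2)·√(C/L) = (2.17/2)·√(11.5 µF/218 µH) = 0.249.
ω_d = 20000·√(1 − 0.249²) = 19300 rad/s.

ω_d ≈ 19300 rad/s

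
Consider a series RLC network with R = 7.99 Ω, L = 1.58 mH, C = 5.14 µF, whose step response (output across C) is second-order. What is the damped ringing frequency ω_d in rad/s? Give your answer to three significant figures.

ω_d ≈ 10800 rad/s

For a series RLC circuit (capacitor voltage as output), ω_n = 1/√(LC) = 1/√(1.58 mH · 5.14 µF) = 11100 rad/s.
ζ = (R/2)·√(C/L) = (7.99/2)·√(5.14 µF/1.58 mH) = 0.228.
ω_d = ω_n√(1−ζ²) = 10800 rad/s.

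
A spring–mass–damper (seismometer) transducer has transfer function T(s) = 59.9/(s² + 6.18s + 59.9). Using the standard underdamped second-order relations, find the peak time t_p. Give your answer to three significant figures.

Comparing the denominator to s² + 2ζω_n s + ω_n²: ω_n = √59.9 = 7.74 rad/s, and 2ζω_n = 6.18 so ζ = 6.18/(2·7.74) = 0.399.
ω_d = ω_n√(1−ζ²) = 7.10 rad/s. Then t_p = π/ω_d = 0.443 s.

t_p ≈ 0.443 s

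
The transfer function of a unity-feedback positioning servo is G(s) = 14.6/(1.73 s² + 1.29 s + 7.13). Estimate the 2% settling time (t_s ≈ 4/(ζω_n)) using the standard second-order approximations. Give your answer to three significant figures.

Dividing through by 1.73: denominator becomes s² + 0.7457 s + 4.121.
So ω_n = √4.121 = 2.03 rad/s and ζ = 0.7457/(2·2.03) = 0.184.
t_s ≈ 4/(ζω_n) = 10.7 s.

t_s ≈ 10.7 s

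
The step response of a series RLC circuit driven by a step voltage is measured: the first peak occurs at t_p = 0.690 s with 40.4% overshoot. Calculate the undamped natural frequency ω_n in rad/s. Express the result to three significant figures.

ω_n ≈ 4.74 rad/s

From the overshoot, ζ = −ln(OS)/√(π²+ln²(OS)) = 0.277.
From t_p = π/ω_d, ω_d = π/0.690 = 4.55 rad/s, so ω_n = ω_d/√(1−ζ²) = 4.74 rad/s.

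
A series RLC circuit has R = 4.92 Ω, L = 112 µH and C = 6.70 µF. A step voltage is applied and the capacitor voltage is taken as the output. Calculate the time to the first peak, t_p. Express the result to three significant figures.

t_p ≈ 0.000108 s

For a series RLC circuit (capacitor voltage as output), ω_n = 1/√(LC) = 1/√(112 µH · 6.70 µF) = 36500 rad/s.
ζ = (R/2)·√(C/L) = (4.92/2)·√(6.70 µF/112 µH) = 0.602.
ω_d = ω_n√(1−ζ²) = 29200 rad/s. t_p = π/ω_d = 0.000108 s.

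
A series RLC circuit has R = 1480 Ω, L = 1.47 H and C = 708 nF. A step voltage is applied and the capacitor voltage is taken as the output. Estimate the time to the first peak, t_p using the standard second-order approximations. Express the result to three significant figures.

For a series RLC circuit (capacitor voltage as output), ω_n = 1/√(LC) = 1/√(1.47 H · 708 nF) = 980 rad/s.
ζ = (R/2)·√(C/L) = (1480/2)·√(708 nF/1.47 H) = 0.514.
The damped frequency ω_d = ω_n√(1−ζ²) = 841 rad/s. t_p = π/ω_d = 0.00374 s.

t_p ≈ 0.00374 s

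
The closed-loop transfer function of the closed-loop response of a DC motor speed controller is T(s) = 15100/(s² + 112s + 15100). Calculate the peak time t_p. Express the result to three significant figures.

t_p ≈ 0.0287 s

ω_n = √15100 = 123 rad/s; ζ = 112/(2·123) = 0.456.
ω_d = ω_n√(1−ζ²) = 109 rad/s. Then t_p = π/ω_d = 0.0287 s.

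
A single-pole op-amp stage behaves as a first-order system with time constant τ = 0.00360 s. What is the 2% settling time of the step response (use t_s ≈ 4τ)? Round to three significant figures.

t_s ≈ 4τ = 0.0144 s.

t_s ≈ 0.0144 s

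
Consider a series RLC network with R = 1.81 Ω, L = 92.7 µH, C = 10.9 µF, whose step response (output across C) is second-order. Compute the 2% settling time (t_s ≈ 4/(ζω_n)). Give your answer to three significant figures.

For a series RLC circuit (capacitor voltage as output), ω_n = 1/√(LC) = 1/√(92.7 µH · 10.9 µF) = 31500 rad/s.
ζ = (R/2)·√(C/L) = (1.81/2)·√(10.9 µF/92.7 µH) = 0.310.
t_s ≈ 4/(ζω_n) = 0.000410 s.

t_s ≈ 0.000410 s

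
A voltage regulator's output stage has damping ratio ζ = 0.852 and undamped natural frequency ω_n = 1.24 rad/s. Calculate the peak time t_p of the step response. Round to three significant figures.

The damped frequency is ω_d = ω_n√(1−ζ²) = 1.24·√(1−0.726) = 0.649 rad/s.
Peak time t_p = π/ω_d = π/0.649 = 4.84 s.

t_p ≈ 4.84 s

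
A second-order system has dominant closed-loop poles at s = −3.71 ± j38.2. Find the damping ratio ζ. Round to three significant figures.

ζ ≈ 0.0967

|pole| = ω_n = √(3.71² + 38.2²) = 38.4 rad/s; ζ = cos θ = σ/ω_n = 0.0967.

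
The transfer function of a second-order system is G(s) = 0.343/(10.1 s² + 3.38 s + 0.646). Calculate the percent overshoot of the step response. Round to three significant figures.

Dividing through by 10.1: denominator becomes s² + 0.3347 s + 0.06396.
So ω_n = √0.06396 = 0.253 rad/s and ζ = 0.3347/(2·0.253) = 0.662.
%OS = 100 e^{−πζ/√(1−ζ²)} with ζ = 0.662 gives 6.25%.

%OS ≈ 6.25%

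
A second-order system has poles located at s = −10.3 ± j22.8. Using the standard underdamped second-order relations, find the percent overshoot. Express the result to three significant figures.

%OS ≈ 24.2%

The poles are at −σ ± jω_d with σ = 10.3 and ω_d = 22.8, so ω_n = √(σ²+ω_d²) = 25.0 rad/s and ζ = σ/ω_n = 0.412.
%OS = 100 e^{−πζ/√(1−ζ²)} with ζ = 0.412 gives 24.2%.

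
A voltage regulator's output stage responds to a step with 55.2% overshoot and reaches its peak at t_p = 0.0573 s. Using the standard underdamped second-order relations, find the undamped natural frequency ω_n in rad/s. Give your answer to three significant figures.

ω_n ≈ 55.8 rad/s

From the overshoot, ζ = −ln(OS)/√(π²+ln²(OS)) = 0.186.
t_p = π/ω_d ⇒ ω_d = 54.8 rad/s; then ω_n = ω_d/√(1−ζ²) = 55.8 rad/s.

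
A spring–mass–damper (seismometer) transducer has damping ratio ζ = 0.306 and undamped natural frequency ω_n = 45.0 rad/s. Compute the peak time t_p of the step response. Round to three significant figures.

t_p ≈ 0.0733 s

The damped frequency is ω_d = ω_n√(1−ζ²) = 45.0·√(1−0.0936) = 42.8 rad/s.
Peak time t_p = π/ω_d = π/42.8 = 0.0733 s.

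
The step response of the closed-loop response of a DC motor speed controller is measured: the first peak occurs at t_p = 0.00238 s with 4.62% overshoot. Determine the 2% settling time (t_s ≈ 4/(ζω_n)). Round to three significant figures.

t_s ≈ 0.00310 s

ζ from %OS: ζ = |ln 0.0462|/√(π²+ln²0.0462) = 0.699.
From t_p = π/ω_d, ω_d = π/0.00238 = 1320 rad/s, so ω_n = ω_d/√(1−ζ²) = 1850 rad/s.
t_s ≈ 4/(ζω_n) = 4/(0.699·1850) = 0.00310 s.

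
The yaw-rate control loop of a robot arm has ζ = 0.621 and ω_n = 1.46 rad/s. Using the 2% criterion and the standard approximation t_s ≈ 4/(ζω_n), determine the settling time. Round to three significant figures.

t_s ≈ 4.41 s

t_s ≈ 4/(ζω_n) = 4/(0.621 × 1.46) = 4.41 s.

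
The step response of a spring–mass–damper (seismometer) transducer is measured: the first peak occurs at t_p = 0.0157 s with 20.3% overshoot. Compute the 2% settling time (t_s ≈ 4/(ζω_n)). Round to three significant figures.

From the overshoot, ζ = −ln(OS)/√(π²+ln²(OS)) = 0.453.
t_p = π/ω_d ⇒ ω_d = 200 rad/s; then ω_n = ω_d/√(1−ζ²) = 224 rad/s.
t_s ≈ 4/(ζω_n) = 4/(0.453·224) = 0.0394 s.

t_s ≈ 0.0394 s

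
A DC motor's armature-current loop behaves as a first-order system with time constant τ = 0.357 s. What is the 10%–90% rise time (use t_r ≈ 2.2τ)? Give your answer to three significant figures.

t_r ≈ 2.2τ = 0.785 s.

t_r ≈ 0.785 s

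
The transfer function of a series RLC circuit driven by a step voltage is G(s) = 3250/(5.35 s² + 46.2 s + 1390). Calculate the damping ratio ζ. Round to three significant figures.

ζ ≈ 0.268

Dividing through by 5.35: denominator becomes s² + 8.636 s + 259.8.
So ω_n = √259.8 = 16.1 rad/s and ζ = 8.636/(2·16.1) = 0.268.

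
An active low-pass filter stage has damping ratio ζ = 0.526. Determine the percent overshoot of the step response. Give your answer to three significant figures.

%OS ≈ 14.3%

For an underdamped second-order system, %OS = 100·exp(−πζ/√(1−ζ²)).
πζ/√(1−ζ²) = π·0.526/√(1−0.277) = 1.943, so %OS = 100·e^(−1.943) = 14.3%.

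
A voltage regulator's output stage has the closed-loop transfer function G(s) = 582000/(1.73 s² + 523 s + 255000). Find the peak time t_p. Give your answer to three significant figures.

Dividing through by 1.73: denominator becomes s² + 302.3 s + 147400.
So ω_n = √147400 = 384 rad/s and ζ = 302.3/(2·384) = 0.394.
The damped frequency ω_d = ω_n√(1−ζ²) = 353 rad/s. t_p = π/ω_d = 0.00890 s.

t_p ≈ 0.00890 s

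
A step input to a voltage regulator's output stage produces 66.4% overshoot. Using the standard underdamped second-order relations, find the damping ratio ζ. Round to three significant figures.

From %OS = 100·exp(−πζ/√(1−ζ²)), invert to get ζ = −ln(OS)/√(π² + ln²(OS)) with OS = 0.664.
−ln 0.664 = 0.4095, so ζ = 0.4095/√(π² + 0.1677) = 0.129.

ζ ≈ 0.129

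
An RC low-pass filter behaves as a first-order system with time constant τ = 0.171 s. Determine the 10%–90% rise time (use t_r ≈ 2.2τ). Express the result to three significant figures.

t_r ≈ 2.2τ = 0.376 s.

t_r ≈ 0.376 s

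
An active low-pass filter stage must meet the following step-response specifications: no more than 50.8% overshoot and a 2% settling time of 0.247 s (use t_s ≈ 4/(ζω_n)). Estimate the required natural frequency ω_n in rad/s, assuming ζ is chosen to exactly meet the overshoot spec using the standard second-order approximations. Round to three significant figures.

From %OS = 100·exp(−πζ/√(1−ζ²)), invert to get ζ = −ln(OS)/√(π² + ln²(OS)) with OS = 0.508.
−ln 0.508 = 0.6773, so ζ = 0.6773/√(π² + 0.4587) = 0.211.
Then ω_n = 4/(ζ t_s) = 4/(0.211 × 0.247) = 76.8 rad/s.

ω_n ≈ 76.8 rad/s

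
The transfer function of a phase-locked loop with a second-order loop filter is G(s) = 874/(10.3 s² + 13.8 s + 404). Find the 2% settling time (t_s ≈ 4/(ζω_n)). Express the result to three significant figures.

Dividing through by 10.3: denominator becomes s² + 1.340 s + 39.22.
So ω_n = √39.22 = 6.26 rad/s and ζ = 1.340/(2·6.26) = 0.107.
t_s ≈ 4/(ζω_n) = 5.97 s.

t_s ≈ 5.97 s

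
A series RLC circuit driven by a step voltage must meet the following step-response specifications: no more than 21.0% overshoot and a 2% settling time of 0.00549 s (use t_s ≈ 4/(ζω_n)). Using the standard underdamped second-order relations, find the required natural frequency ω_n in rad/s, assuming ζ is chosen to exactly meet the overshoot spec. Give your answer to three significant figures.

ω_n ≈ 1640 rad/s

Inverting the overshoot relation: ζ = |ln 0.210|/√(π² + ln²0.210) = 0.445.
Then ω_n = 4/(ζ t_s) = 4/(0.445 × 0.00549) = 1640 rad/s.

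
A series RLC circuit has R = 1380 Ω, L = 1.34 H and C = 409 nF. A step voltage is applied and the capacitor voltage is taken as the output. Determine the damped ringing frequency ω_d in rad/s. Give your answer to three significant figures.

For a series RLC circuit (capacitor voltage as output), ω_n = 1/√(LC) = 1/√(1.34 H · 409 nF) = 1350 rad/s.
ζ = (R/2)·√(C/L) = (1380/2)·√(409 nF/1.34 H) = 0.381.
ω_d = ω_n√(1−ζ²) = 1250 rad/s.

ω_d ≈ 1250 rad/s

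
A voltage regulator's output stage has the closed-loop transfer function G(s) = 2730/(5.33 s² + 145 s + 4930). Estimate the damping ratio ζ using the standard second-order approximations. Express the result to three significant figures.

Dividing through by 5.33: denominator becomes s² + 27.20 s + 925.0.
So ω_n = √925.0 = 30.4 rad/s and ζ = 27.20/(2·30.4) = 0.447.

ζ ≈ 0.447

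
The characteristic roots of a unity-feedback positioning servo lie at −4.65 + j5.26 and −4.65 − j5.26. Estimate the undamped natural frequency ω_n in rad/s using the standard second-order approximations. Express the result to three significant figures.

With σ = 4.65, ω_d = 5.26: ω_n = √(σ²+ω_d²) = 7.02 rad/s, ζ = σ/ω_n = 0.662.

ω_n ≈ 7.02 rad/s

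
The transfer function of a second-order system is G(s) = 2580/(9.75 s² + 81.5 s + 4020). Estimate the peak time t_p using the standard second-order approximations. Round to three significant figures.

t_p ≈ 0.158 s

Dividing through by 9.75: denominator becomes s² + 8.359 s + 412.3.
So ω_n = √412.3 = 20.3 rad/s and ζ = 8.359/(2·20.3) = 0.206.
ω_d = ω_n√(1−ζ²) = 19.9 rad/s. t_p = π/ω_d = 0.158 s.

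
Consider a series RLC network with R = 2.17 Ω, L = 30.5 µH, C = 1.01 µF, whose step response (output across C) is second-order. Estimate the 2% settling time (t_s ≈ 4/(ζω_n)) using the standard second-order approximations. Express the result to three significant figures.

For a series RLC circuit (capacitor voltage as output), ω_n = 1/√(LC) = 1/√(30.5 µH · 1.01 µF) = 180000 rad/s.
ζ = (R/2)·√(C/L) = (2.17/2)·√(1.01 µF/30.5 µH) = 0.197.
t_s ≈ 4/(ζω_n) = 0.000112 s.

t_s ≈ 0.000112 s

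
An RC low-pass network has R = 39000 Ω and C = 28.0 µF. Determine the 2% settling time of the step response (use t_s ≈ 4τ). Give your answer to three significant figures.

τ = RC = 39000 × 28.0 µF = 1.09 s.
t_s ≈ 4τ = 4.37 s.

t_s ≈ 4.37 s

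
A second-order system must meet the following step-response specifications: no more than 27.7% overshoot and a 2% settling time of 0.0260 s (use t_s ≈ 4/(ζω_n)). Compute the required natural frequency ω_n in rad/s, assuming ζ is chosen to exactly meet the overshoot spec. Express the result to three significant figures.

From %OS = 100·exp(−πζ/√(1−ζ²)), invert to get ζ = −ln(OS)/√(π² + ln²(OS)) with OS = 0.277.
−ln 0.277 = 1.284, so ζ = 1.284/√(π² + 1.648) = 0.378.
From t_s ≈ 4/(ζω_n): ω_n = 4/(ζ·t_s) = 4/(0.378·0.0260) = 407 rad/s.

ω_n ≈ 407 rad/s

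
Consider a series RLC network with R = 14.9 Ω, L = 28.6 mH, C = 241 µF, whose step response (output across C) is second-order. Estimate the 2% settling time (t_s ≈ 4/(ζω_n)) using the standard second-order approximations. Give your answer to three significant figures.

t_s ≈ 0.0154 s

For a series RLC circuit (capacitor voltage as output), ω_n = 1/√(LC) = 1/√(28.6 mH · 241 µF) = 381 rad/s.
ζ = (R/2)·√(C/L) = (14.9/2)·√(241 µF/28.6 mH) = 0.684.
t_s ≈ 4/(ζω_n) = 0.0154 s.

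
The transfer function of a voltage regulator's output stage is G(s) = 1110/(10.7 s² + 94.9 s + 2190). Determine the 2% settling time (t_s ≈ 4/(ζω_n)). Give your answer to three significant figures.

t_s ≈ 0.902 s

Dividing through by 10.7: denominator becomes s² + 8.869 s + 204.7.
So ω_n = √204.7 = 14.3 rad/s and ζ = 8.869/(2·14.3) = 0.310.
t_s ≈ 4/(ζω_n) = 0.902 s.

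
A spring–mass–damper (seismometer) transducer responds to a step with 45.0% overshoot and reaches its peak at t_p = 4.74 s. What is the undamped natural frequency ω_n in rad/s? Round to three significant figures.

ω_n ≈ 0.684 rad/s

From the overshoot, ζ = −ln(OS)/√(π²+ln²(OS)) = 0.246.
t_p = π/ω_d ⇒ ω_d = 0.663 rad/s; then ω_n = ω_d/√(1−ζ²) = 0.684 rad/s.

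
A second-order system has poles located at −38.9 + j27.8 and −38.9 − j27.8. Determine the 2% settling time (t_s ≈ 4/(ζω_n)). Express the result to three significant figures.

t_s ≈ 0.103 s

For poles at −σ ± jω_d, ζω_n = σ = 38.9, so t_s ≈ 4/σ = 0.103 s.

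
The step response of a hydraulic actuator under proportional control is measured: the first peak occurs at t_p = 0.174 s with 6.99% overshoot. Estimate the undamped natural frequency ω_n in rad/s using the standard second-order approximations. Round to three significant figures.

ω_n ≈ 23.7 rad/s

ζ from %OS: ζ = |ln 0.0699|/√(π²+ln²0.0699) = 0.646.
From t_p = π/ω_d, ω_d = π/0.174 = 18.1 rad/s, so ω_n = ω_d/√(1−ζ²) = 23.7 rad/s.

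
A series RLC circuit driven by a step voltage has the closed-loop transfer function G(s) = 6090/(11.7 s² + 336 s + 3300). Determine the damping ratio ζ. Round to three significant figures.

ζ ≈ 0.855

Dividing through by 11.7: denominator becomes s² + 28.72 s + 282.1.
So ω_n = √282.1 = 16.8 rad/s and ζ = 28.72/(2·16.8) = 0.855.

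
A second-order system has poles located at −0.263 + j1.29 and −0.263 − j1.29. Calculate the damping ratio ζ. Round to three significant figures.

ζ ≈ 0.200

With σ = 0.263, ω_d = 1.29: ω_n = √(σ²+ω_d²) = 1.32 rad/s, ζ = σ/ω_n = 0.200.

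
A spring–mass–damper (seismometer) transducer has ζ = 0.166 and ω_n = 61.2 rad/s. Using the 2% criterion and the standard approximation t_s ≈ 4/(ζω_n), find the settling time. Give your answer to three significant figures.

t_s ≈ 4/(ζω_n) = 4/(0.166 × 61.2) = 0.394 s.

t_s ≈ 0.394 s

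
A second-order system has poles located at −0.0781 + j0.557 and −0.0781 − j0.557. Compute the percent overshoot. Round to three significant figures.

%OS ≈ 64.4%

The poles are at −σ ± jω_d with σ = 0.0781 and ω_d = 0.557, so ω_n = √(σ²+ω_d²) = 0.562 rad/s and ζ = σ/ω_n = 0.139.
%OS = 100 e^{−πζ/√(1−ζ²)} with ζ = 0.139 gives 64.4%.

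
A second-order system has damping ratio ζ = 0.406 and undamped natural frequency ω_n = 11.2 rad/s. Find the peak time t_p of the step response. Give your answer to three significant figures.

The damped frequency is ω_d = ω_n√(1−ζ²) = 11.2·√(1−0.165) = 10.2 rad/s.
Peak time t_p = π/ω_d = π/10.2 = 0.307 s.

t_p ≈ 0.307 s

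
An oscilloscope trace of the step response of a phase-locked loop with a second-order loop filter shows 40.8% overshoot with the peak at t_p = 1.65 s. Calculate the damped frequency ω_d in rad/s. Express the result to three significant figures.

t_p = π/ω_d, so ω_d = π/1.65 = 1.90 rad/s.

ω_d ≈ 1.90 rad/s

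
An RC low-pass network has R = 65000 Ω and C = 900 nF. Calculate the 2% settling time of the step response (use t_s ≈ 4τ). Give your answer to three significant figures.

t_s ≈ 0.234 s

τ = RC = 65000 × 900 nF = 0.0585 s.
t_s ≈ 4τ = 0.234 s.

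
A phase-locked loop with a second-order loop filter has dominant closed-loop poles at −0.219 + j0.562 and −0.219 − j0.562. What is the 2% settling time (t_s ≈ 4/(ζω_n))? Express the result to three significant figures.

For poles at −σ ± jω_d, ζω_n = σ = 0.219, so t_s ≈ 4/σ = 18.3 s.

t_s ≈ 18.3 s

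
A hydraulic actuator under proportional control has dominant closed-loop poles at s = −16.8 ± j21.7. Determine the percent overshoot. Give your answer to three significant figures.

%OS ≈ 8.78%

|pole| = ω_n = √(16.8² + 21.7²) = 27.4 rad/s; ζ = cos θ = σ/ω_n = 0.612.
Overshoot: exp(−π·0.612/√(1−0.612²)) = 0.0878, i.e. 8.78%.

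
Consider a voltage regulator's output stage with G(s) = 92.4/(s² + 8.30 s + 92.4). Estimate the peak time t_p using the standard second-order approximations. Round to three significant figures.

Comparing the denominator to s² + 2ζω_n s + ω_n²: ω_n = √92.4 = 9.61 rad/s, and 2ζω_n = 8.30 so ζ = 8.30/(2·9.61) = 0.432.
ω_d = 9.61·√(1 − 0.432²) = 8.67 rad/s. Then t_p = π/ω_d = 0.362 s.

t_p ≈ 0.362 s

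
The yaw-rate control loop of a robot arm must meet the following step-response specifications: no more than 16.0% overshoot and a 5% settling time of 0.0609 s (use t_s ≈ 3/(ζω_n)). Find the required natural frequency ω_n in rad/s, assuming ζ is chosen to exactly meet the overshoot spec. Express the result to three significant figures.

From %OS = 100·exp(−πζ/√(1−ζ²)), invert to get ζ = −ln(OS)/√(π² + ln²(OS)) with OS = 0.160.
−ln 0.160 = 1.833, so ζ = 1.833/√(π² + 3.358) = 0.504.
Then ω_n = 3/(ζ t_s) = 3/(0.504 × 0.0609) = 97.8 rad/s.

ω_n ≈ 97.8 rad/s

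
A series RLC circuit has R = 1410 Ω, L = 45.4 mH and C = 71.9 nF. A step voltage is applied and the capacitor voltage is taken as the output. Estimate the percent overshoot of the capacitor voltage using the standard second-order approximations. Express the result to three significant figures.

%OS ≈ 0.238%

For a series RLC circuit (capacitor voltage as output), ω_n = 1/√(LC) = 1/√(45.4 mH · 71.9 nF) = 17500 rad/s.
ζ = (R/2)·√(C/L) = (1410/2)·√(71.9 nF/45.4 mH) = 0.887.
Overshoot: exp(−π·0.887/√(1−0.887²)) = 0.00238, i.e. 0.238%.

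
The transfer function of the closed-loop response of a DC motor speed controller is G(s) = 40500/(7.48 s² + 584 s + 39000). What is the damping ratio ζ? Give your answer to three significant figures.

ζ ≈ 0.541

Dividing through by 7.48: denominator becomes s² + 78.07 s + 5214.
So ω_n = √5214 = 72.2 rad/s and ζ = 78.07/(2·72.2) = 0.541.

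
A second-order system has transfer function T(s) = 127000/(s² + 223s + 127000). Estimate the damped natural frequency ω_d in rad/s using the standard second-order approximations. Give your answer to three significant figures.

ω_n = √127000 = 356 rad/s; ζ = 223/(2·356) = 0.313.
ω_d = 356·√(1 − 0.313²) = 338 rad/s.

ω_d ≈ 338 rad/s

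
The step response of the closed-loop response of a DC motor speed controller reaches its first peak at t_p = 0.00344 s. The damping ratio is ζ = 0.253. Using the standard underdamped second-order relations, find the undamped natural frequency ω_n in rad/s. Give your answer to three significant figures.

ω_n ≈ 944 rad/s

Peak time t_p = π/ω_d, so ω_d = π/t_p = π/0.00344 = 913 rad/s.
ω_n = ω_d/√(1−ζ²) = 913/√0.936 = 944 rad/s.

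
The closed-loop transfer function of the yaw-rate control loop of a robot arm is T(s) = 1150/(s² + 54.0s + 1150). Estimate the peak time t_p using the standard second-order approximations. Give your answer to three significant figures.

Matching coefficients with s² + 2ζω_n s + ω_n² gives ω_n² = 1150 ⇒ ω_n = 33.9 rad/s, and ζ = 54.0/(2ω_n) = 0.796.
ω_d = ω_n√(1−ζ²) = 20.5 rad/s. Then t_p = π/ω_d = 0.153 s.

t_p ≈ 0.153 s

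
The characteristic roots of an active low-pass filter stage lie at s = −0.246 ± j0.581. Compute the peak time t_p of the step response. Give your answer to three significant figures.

t_p = π/ω_d with ω_d = 0.581 (the imaginary part), so t_p = 5.41 s.

t_p ≈ 5.41 s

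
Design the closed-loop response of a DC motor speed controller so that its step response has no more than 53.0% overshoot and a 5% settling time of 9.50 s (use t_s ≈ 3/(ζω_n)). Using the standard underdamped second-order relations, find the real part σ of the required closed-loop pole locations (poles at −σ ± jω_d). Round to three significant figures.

The settling-time spec alone fixes σ = ζω_n = 3/t_s = 3/9.50 = 0.316.
(Overshoot then fixes ζ = 0.198 and hence ω_d = σ·√(1−ζ²)/ζ = 1.56 rad/s.)

σ ≈ 0.316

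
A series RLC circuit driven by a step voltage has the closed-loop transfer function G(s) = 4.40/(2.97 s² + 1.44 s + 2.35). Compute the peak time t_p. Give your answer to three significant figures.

t_p ≈ 3.67 s

Dividing through by 2.97: denominator becomes s² + 0.4848 s + 0.7912.
So ω_n = √0.7912 = 0.890 rad/s and ζ = 0.4848/(2·0.890) = 0.273.
ω_d = ω_n√(1−ζ²) = 0.856 rad/s. t_p = π/ω_d = 3.67 s.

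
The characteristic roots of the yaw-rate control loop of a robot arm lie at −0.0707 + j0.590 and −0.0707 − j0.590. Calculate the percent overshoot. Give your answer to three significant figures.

|pole| = ω_n = √(0.0707² + 0.590²) = 0.594 rad/s; ζ = cos θ = σ/ω_n = 0.119.
Overshoot: exp(−π·0.119/√(1−0.119²)) = 0.686, i.e. 68.6%.

%OS ≈ 68.6%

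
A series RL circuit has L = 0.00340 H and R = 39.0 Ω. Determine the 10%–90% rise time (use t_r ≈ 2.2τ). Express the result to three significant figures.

τ = L/R = 0.00340/39.0 = 0.0000872 s.
t_r ≈ 2.2τ = 0.000192 s.

t_r ≈ 0.000192 s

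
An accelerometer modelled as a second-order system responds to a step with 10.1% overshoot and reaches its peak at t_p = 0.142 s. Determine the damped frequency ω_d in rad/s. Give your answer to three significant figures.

t_p = π/ω_d, so ω_d = π/0.142 = 22.1 rad/s.

ω_d ≈ 22.1 rad/s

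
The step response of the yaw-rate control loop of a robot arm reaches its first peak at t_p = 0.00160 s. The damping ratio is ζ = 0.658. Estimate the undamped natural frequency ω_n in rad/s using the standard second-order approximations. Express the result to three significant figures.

ω_n ≈ 2610 rad/s

Peak time t_p = π/ω_d, so ω_d = π/t_p = π/0.00160 = 1960 rad/s.
ω_n = ω_d/√(1−ζ²) = 1960/√0.567 = 2610 rad/s.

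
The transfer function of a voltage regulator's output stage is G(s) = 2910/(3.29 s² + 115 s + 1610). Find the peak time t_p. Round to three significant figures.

t_p ≈ 0.232 s

Dividing through by 3.29: denominator becomes s² + 34.95 s + 489.4.
So ω_n = √489.4 = 22.1 rad/s and ζ = 34.95/(2·22.1) = 0.790.
ω_d = ω_n√(1−ζ²) = 13.6 rad/s. t_p = π/ω_d = 0.232 s.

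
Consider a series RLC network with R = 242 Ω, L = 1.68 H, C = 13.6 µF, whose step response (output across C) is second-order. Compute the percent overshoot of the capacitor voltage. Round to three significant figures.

%OS ≈ 31.6%

For a series RLC circuit (capacitor voltage as output), ω_n = 1/√(LC) = 1/√(1.68 H · 13.6 µF) = 209 rad/s.
ζ = (R/2)·√(C/L) = (242/2)·√(13.6 µF/1.68 H) = 0.344.
Overshoot: exp(−π·0.344/√(1−0.344²)) = 0.316, i.e. 31.6%.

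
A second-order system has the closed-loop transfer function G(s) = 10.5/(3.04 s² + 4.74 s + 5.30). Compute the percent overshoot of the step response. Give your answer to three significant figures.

Dividing through by 3.04: denominator becomes s² + 1.559 s + 1.743.
So ω_n = √1.743 = 1.32 rad/s and ζ = 1.559/(2·1.32) = 0.590.
%OS = 100 e^{−πζ/√(1−ζ²)} with ζ = 0.590 gives 10.0%.

%OS ≈ 10.0%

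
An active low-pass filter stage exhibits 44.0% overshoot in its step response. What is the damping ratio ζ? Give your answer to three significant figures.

From %OS = 100·exp(−πζ/√(1−ζ²)), invert to get ζ = −ln(OS)/√(π² + ln²(OS)) with OS = 0.440.
−ln 0.440 = 0.8210, so ζ = 0.8210/√(π² + 0.6740) = 0.253.

ζ ≈ 0.253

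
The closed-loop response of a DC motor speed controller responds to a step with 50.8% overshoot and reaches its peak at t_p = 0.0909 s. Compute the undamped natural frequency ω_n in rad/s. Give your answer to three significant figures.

From the overshoot, ζ = −ln(OS)/√(π²+ln²(OS)) = 0.211.
From t_p = π/ω_d, ω_d = π/0.0909 = 34.6 rad/s, so ω_n = ω_d/√(1−ζ²) = 35.4 rad/s.

ω_n ≈ 35.4 rad/s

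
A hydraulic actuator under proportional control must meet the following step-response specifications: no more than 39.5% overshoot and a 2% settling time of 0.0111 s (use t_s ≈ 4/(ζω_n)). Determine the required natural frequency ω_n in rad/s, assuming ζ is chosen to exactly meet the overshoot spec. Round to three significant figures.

ω_n ≈ 1270 rad/s

Inverting the overshoot relation: ζ = |ln 0.395|/√(π² + ln²0.395) = 0.284.
From t_s ≈ 4/(ζω_n): ω_n = 4/(ζ·t_s) = 4/(0.284·0.0111) = 1270 rad/s.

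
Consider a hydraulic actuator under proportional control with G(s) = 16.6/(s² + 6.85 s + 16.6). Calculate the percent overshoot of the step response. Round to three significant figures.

Comparing the denominator to s² + 2ζω_n s + ω_n²: ω_n = √16.6 = 4.07 rad/s, and 2ζω_n = 6.85 so ζ = 6.85/(2·4.07) = 0.841.
%OS = 100·exp(−πζ/√(1−ζ²)) = 0.763%.

%OS ≈ 0.763%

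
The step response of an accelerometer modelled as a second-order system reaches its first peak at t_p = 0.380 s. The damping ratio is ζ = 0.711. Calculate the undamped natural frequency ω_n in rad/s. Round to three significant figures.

Peak time t_p = π/ω_d, so ω_d = π/t_p = π/0.380 = 8.27 rad/s.
ω_n = ω_d/√(1−ζ²) = 8.27/√0.494 = 11.8 rad/s.

ω_n ≈ 11.8 rad/s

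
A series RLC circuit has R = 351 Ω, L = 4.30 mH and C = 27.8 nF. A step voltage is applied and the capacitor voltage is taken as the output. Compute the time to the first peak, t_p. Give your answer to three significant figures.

For a series RLC circuit (capacitor voltage as output), ω_n = 1/√(LC) = 1/√(4.30 mH · 27.8 nF) = 91500 rad/s.
ζ = (R/2)·√(C/L) = (351/2)·√(27.8 nF/4.30 mH) = 0.446.
The damped frequency ω_d = ω_n√(1−ζ²) = 81900 rad/s. t_p = π/ω_d = 0.0000384 s.

t_p ≈ 0.0000384 s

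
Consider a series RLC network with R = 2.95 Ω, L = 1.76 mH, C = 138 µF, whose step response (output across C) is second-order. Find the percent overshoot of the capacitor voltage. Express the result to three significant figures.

For a series RLC circuit (capacitor voltage as output), ω_n = 1/√(LC) = 1/√(1.76 mH · 138 µF) = 2030 rad/s.
ζ = (R/2)·√(C/L) = (2.95/2)·√(138 µF/1.76 mH) = 0.413.
%OS = 100·exp(−πζ/√(1−ζ²)) = 24.1%.

%OS ≈ 24.1%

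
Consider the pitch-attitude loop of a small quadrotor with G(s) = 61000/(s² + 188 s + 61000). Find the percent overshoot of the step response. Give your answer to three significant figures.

Comparing the denominator to s² + 2ζω_n s + ω_n²: ω_n = √61000 = 247 rad/s, and 2ζω_n = 188 so ζ = 188/(2·247) = 0.381.
Overshoot: exp(−π·0.381/√(1−0.381²)) = 0.274, i.e. 27.4%.

%OS ≈ 27.4%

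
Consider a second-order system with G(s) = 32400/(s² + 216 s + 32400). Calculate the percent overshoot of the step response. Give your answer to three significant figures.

Matching coefficients with s² + 2ζω_n s + ω_n² gives ω_n² = 32400 ⇒ ω_n = 180 rad/s, and ζ = 216/(2ω_n) = 0.600.
Overshoot: exp(−π·0.600/√(1−0.600²)) = 0.0948, i.e. 9.48%.

%OS ≈ 9.48%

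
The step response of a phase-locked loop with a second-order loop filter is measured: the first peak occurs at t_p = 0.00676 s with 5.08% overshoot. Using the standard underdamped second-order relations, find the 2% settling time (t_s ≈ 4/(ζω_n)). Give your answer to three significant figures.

ζ from %OS: ζ = |ln 0.0508|/√(π²+ln²0.0508) = 0.688.
t_p = π/ω_d ⇒ ω_d = 465 rad/s; then ω_n = ω_d/√(1−ζ²) = 641 rad/s.
t_s ≈ 4/(ζω_n) = 4/(0.688·641) = 0.00907 s.

t_s ≈ 0.00907 s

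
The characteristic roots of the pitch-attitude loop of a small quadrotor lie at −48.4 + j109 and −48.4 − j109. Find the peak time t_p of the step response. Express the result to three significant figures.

t_p = π/ω_d with ω_d = 109 (the imaginary part), so t_p = 0.0288 s.

t_p ≈ 0.0288 s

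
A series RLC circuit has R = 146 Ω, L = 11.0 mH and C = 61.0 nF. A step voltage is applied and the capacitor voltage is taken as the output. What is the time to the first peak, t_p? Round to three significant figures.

For a series RLC circuit (capacitor voltage as output), ω_n = 1/√(LC) = 1/√(11.0 mH · 61.0 nF) = 38600 rad/s.
ζ = (R/2)·√(C/L) = (146/2)·√(61.0 nF/11.0 mH) = 0.172.
The damped frequency ω_d = ω_n√(1−ζ²) = 38000 rad/s. t_p = π/ω_d = 0.0000826 s.

t_p ≈ 0.0000826 s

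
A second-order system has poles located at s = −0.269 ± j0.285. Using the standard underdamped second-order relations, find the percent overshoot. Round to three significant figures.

%OS ≈ 5.15%

|pole| = ω_n = √(0.269² + 0.285²) = 0.392 rad/s; ζ = cos θ = σ/ω_n = 0.686.
%OS = 100·exp(−πζ/√(1−ζ²)) = 5.15%.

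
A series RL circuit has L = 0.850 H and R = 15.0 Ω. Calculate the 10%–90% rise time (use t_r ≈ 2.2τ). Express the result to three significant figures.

t_r ≈ 0.125 s

τ = L/R = 0.850/15.0 = 0.0567 s.
t_r ≈ 2.2τ = 0.125 s.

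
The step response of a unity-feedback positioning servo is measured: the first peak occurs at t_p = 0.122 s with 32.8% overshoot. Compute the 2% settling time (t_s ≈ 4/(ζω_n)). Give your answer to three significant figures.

ζ from %OS: ζ = |ln 0.328|/√(π²+ln²0.328) = 0.334.
From t_p = π/ω_d, ω_d = π/0.122 = 25.8 rad/s, so ω_n = ω_d/√(1−ζ²) = 27.3 rad/s.
t_s ≈ 4/(ζω_n) = 4/(0.334·27.3) = 0.438 s.

t_s ≈ 0.438 s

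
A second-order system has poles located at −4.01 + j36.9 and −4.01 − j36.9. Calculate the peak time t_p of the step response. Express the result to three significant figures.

t_p ≈ 0.0851 s

t_p = π/ω_d with ω_d = 36.9 (the imaginary part), so t_p = 0.0851 s.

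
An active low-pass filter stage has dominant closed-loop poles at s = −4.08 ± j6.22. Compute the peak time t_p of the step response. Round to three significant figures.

t_p = π/ω_d with ω_d = 6.22 (the imaginary part), so t_p = 0.505 s.

t_p ≈ 0.505 s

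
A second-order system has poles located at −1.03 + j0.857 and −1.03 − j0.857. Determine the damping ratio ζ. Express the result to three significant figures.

ζ ≈ 0.769

The poles are at −σ ± jω_d with σ = 1.03 and ω_d = 0.857, so ω_n = √(σ²+ω_d²) = 1.34 rad/s and ζ = σ/ω_n = 0.769.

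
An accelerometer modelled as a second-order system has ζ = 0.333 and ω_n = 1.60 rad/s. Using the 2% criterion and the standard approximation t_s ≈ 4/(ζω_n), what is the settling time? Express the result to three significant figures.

t_s ≈ 7.51 s

t_s ≈ 4/(ζω_n) = 4/(0.333 × 1.60) = 7.51 s.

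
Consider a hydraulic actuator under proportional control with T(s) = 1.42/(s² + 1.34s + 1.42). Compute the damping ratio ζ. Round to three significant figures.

ω_n = √1.42 = 1.19 rad/s; ζ = 1.34/(2·1.19) = 0.562.

ζ ≈ 0.562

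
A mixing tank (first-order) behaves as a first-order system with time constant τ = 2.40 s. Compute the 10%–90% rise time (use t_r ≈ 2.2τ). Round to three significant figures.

t_r ≈ 5.28 s

t_r ≈ 2.2τ = 5.28 s.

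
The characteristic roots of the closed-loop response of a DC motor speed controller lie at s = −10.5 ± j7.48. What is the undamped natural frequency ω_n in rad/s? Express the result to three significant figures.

The poles are at −σ ± jω_d with σ = 10.5 and ω_d = 7.48, so ω_n = √(σ²+ω_d²) = 12.9 rad/s and ζ = σ/ω_n = 0.814.

ω_n ≈ 12.9 rad/s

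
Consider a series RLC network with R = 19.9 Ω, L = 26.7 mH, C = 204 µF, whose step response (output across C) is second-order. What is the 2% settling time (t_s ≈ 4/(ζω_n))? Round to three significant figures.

t_s ≈ 0.0107 s

For a series RLC circuit (capacitor voltage as output), ω_n = 1/√(LC) = 1/√(26.7 mH · 204 µF) = 428 rad/s.
ζ = (R/2)·√(C/L) = (19.9/2)·√(204 µF/26.7 mH) = 0.870.
t_s ≈ 4/(ζω_n) = 0.0107 s.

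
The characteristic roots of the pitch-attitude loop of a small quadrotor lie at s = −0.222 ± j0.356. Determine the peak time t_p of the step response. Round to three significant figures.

t_p ≈ 8.82 s

t_p = π/ω_d with ω_d = 0.356 (the imaginary part), so t_p = 8.82 s.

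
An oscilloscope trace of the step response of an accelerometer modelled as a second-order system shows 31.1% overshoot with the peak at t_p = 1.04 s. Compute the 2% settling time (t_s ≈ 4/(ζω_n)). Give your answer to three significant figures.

t_s ≈ 3.56 s

The overshoot fixes ζ = −ln(OS)/√(π²+ln²(OS)) = 0.348.
From t_p = π/ω_d, ω_d = π/1.04 = 3.02 rad/s, so ω_n = ω_d/√(1−ζ²) = 3.22 rad/s.
t_s ≈ 4/(ζω_n) = 4/(0.348·3.22) = 3.56 s.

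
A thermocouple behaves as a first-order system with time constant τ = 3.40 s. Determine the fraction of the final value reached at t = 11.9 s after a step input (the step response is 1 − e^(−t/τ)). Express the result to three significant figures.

y/y_∞ ≈ 0.970

y(t)/y_∞ = 1 − e^(−t/τ) = 1 − e^(−11.9/3.40) = 1 − e^(−3.50) = 0.970.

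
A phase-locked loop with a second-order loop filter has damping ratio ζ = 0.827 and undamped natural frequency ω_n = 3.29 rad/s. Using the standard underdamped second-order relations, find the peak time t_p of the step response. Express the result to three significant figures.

t_p ≈ 1.70 s

The damped frequency is ω_d = ω_n√(1−ζ²) = 3.29·√(1−0.684) = 1.85 rad/s.
Peak time t_p = π/ω_d = π/1.85 = 1.70 s.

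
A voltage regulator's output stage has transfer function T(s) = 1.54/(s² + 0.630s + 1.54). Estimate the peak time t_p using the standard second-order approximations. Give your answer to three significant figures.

ω_n = √1.54 = 1.24 rad/s; ζ = 0.630/(2·1.24) = 0.254.
The damped frequency ω_d = ω_n√(1−ζ²) = 1.20 rad/s. Then t_p = π/ω_d = 2.62 s.

t_p ≈ 2.62 s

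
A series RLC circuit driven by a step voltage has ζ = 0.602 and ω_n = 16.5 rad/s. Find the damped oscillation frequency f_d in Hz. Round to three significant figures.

ω_d = ω_n√(1−ζ²) = 16.5·√0.638 = 13.2 rad/s.
f_d = ω_d/(2π) = 2.10 Hz.

f_d ≈ 2.10 Hz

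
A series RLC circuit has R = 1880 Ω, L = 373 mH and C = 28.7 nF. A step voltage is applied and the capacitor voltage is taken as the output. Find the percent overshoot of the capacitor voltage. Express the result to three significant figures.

For a series RLC circuit (capacitor voltage as output), ω_n = 1/√(LC) = 1/√(373 mH · 28.7 nF) = 9670 rad/s.
ζ = (R/2)·√(C/L) = (1880/2)·√(28.7 nF/373 mH) = 0.261.
Overshoot: exp(−π·0.261/√(1−0.261²)) = 0.428, i.e. 42.8%.

%OS ≈ 42.8%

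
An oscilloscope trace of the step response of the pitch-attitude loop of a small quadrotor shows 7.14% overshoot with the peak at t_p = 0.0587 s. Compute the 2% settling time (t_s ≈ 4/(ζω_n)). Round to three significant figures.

t_s ≈ 0.0890 s

The overshoot fixes ζ = −ln(OS)/√(π²+ln²(OS)) = 0.643.
From t_p = π/ω_d, ω_d = π/0.0587 = 53.5 rad/s, so ω_n = ω_d/√(1−ζ²) = 69.9 rad/s.
t_s ≈ 4/(ζω_n) = 4/(0.643·69.9) = 0.0890 s.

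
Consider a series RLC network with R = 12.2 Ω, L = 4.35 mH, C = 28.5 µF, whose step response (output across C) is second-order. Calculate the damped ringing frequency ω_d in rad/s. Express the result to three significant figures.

For a series RLC circuit (capacitor voltage as output), ω_n = 1/√(LC) = 1/√(4.35 mH · 28.5 µF) = 2840 rad/s.
ζ = (R/2)·√(C/L) = (12.2/2)·√(28.5 µF/4.35 mH) = 0.494.
The damped frequency ω_d = ω_n√(1−ζ²) = 2470 rad/s.

ω_d ≈ 2470 rad/s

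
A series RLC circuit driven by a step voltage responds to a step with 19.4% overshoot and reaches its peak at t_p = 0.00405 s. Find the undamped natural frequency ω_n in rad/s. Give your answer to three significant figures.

ω_n ≈ 875 rad/s

The overshoot fixes ζ = −ln(OS)/√(π²+ln²(OS)) = 0.463.
t_p = π/ω_d ⇒ ω_d = 776 rad/s; then ω_n = ω_d/√(1−ζ²) = 875 rad/s.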